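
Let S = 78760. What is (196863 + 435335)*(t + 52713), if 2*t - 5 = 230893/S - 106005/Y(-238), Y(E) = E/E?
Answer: -14217294409353/78760 ≈ -1.8051e+8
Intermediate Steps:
Y(E) = 1
t = -8348329107/157520 (t = 5/2 + (230893/78760 - 106005/1)/2 = 5/2 + (230893*(1/78760) - 106005*1)/2 = 5/2 + (230893/78760 - 106005)/2 = 5/2 + (½)*(-8348722907/78760) = 5/2 - 8348722907/157520 = -8348329107/157520 ≈ -52999.)
(196863 + 435335)*(t + 52713) = (196863 + 435335)*(-8348329107/157520 + 52713) = 632198*(-44977347/157520) = -14217294409353/78760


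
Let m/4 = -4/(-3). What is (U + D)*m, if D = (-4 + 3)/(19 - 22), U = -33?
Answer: -1568/9 ≈ -174.22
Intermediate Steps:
D = ⅓ (D = -1/(-3) = -1*(-⅓) = ⅓ ≈ 0.33333)
m = 16/3 (m = 4*(-4/(-3)) = 4*(-4*(-⅓)) = 4*(4/3) = 16/3 ≈ 5.3333)
(U + D)*m = (-33 + ⅓)*(16/3) = -98/3*16/3 = -1568/9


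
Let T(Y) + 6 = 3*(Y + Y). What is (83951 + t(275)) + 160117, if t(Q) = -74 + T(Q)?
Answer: 245638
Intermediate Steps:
T(Y) = -6 + 6*Y (T(Y) = -6 + 3*(Y + Y) = -6 + 3*(2*Y) = -6 + 6*Y)
t(Q) = -80 + 6*Q (t(Q) = -74 + (-6 + 6*Q) = -80 + 6*Q)
(83951 + t(275)) + 160117 = (83951 + (-80 + 6*275)) + 160117 = (83951 + (-80 + 1650)) + 160117 = (83951 + 1570) + 160117 = 85521 + 160117 = 245638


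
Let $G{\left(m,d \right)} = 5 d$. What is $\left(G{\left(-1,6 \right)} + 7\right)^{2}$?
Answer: $1369$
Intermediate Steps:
$\left(G{\left(-1,6 \right)} + 7\right)^{2} = \left(5 \cdot 6 + 7\right)^{2} = \left(30 + 7\right)^{2} = 37^{2} = 1369$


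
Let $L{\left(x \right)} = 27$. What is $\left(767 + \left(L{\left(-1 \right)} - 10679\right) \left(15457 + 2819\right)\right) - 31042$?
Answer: $-194706227$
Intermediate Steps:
$\left(767 + \left(L{\left(-1 \right)} - 10679\right) \left(15457 + 2819\right)\right) - 31042 = \left(767 + \left(27 - 10679\right) \left(15457 + 2819\right)\right) - 31042 = \left(767 - 194675952\right) - 31042 = -194675185 - 31042 = -194706227$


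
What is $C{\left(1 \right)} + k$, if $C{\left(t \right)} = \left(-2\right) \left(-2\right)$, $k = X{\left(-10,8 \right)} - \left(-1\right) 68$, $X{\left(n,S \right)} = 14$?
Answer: $86$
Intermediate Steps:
$k = 82$ ($k = 14 - \left(-1\right) 68 = 14 - -68 = 14 + 68 = 82$)
$C{\left(t \right)} = 4$
$C{\left(1 \right)} + k = 4 + 82 = 86$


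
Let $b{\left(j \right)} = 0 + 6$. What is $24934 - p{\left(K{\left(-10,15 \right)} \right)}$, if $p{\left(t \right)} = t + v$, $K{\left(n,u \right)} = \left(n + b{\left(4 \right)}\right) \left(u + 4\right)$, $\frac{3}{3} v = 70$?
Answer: $24940$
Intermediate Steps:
$v = 70$
$b{\left(j \right)} = 6$
$K{\left(n,u \right)} = \left(4 + u\right) \left(6 + n\right)$ ($K{\left(n,u \right)} = \left(n + 6\right) \left(u + 4\right) = \left(6 + n\right) \left(4 + u\right) = \left(4 + u\right) \left(6 + n\right)$)
$p{\left(t \right)} = 70 + t$ ($p{\left(t \right)} = t + 70 = 70 + t$)
$24934 - p{\left(K{\left(-10,15 \right)} \right)} = 24934 - \left(70 + \left(24 + 4 \left(-10\right) + 6 \cdot 15 - 150\right)\right) = 24934 - \left(70 + \left(24 - 40 + 90 - 150\right)\right) = 24934 - \left(70 - 76\right) = 24934 - -6 = 24934 + 6 = 24940$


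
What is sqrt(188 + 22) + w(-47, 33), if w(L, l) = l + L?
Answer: -14 + sqrt(210) ≈ 0.49138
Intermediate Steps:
w(L, l) = L + l
sqrt(188 + 22) + w(-47, 33) = sqrt(188 + 22) + (-47 + 33) = sqrt(210) - 14 = -14 + sqrt(210)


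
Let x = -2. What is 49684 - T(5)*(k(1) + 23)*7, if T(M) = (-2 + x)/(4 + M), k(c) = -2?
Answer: 149248/3 ≈ 49749.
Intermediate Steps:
T(M) = -4/(4 + M) (T(M) = (-2 - 2)/(4 + M) = -4/(4 + M))
49684 - T(5)*(k(1) + 23)*7 = 49684 - (-4/(4 + 5))*(-2 + 23)*7 = 49684 - (-4/9)*21*7 = 49684 - (-4*1/9)*147 = 49684 - (-4)*147/9 = 49684 - 1*(-196/3) = 49684 + 196/3 = 149248/3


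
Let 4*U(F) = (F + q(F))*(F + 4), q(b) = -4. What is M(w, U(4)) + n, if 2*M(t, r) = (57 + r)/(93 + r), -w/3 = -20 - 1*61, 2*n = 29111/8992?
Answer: 1073289/557504 ≈ 1.9252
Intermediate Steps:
n = 29111/17984 (n = (29111/8992)/2 = (29111*(1/8992))/2 = (½)*(29111/8992) = 29111/17984 ≈ 1.6187)
w = 243 (w = -3*(-20 - 1*61) = -3*(-20 - 61) = -3*(-81) = 243)
U(F) = (-4 + F)*(4 + F)/4 (U(F) = ((F - 4)*(F + 4))/4 = ((-4 + F)*(4 + F))/4 = (-4 + F)*(4 + F)/4)
M(t, r) = (57 + r)/(2*(93 + r)) (M(t, r) = ((57 + r)/(93 + r))/2 = (57 + r)/(2*(93 + r)))
M(w, U(4)) + n = (57 + (-4 + (¼)*4²))/(2*(93 + (-4 + (¼)*4²))) + 29111/17984 = (57 + (-4 + (¼)*16))/(2*(93 + (-4 + (¼)*16))) + 29111/17984 = (57 + (-4 + 4))/(2*(93 + (-4 + 4))) + 29111/17984 = (57 + 0)/(2*(93 + 0)) + 29111/17984 = (½)*57/93 + 29111/17984 = (½)*(1/93)*57 + 29111/17984 = 19/62 + 29111/17984 = 1073289/557504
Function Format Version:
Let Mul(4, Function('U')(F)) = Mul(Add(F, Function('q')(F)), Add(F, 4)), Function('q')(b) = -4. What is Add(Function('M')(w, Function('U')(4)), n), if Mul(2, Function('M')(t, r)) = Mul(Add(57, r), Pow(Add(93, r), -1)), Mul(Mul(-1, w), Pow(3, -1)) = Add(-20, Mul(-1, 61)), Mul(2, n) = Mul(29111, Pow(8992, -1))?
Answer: Rational(1073289, 557504) ≈ 1.9252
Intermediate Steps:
n = Rational(29111, 17984) (n = Mul(Rational(1, 2), Mul(29111, Pow(8992, -1))) = Mul(Rational(1, 2), Mul(29111, Rational(1, 8992))) = Mul(Rational(1, 2), Rational(29111, 8992)) = Rational(29111, 17984) ≈ 1.6187)
w = 243 (w = Mul(-3, Add(-20, Mul(-1, 61))) = Mul(-3, Add(-20, -61)) = Mul(-3, -81) = 243)
Function('U')(F) = Mul(Rational(1, 4), Add(-4, F), Add(4, F)) (Function('U')(F) = Mul(Rational(1, 4), Mul(Add(F, -4), Add(F, 4))) = Mul(Rational(1, 4), Mul(Add(-4, F), Add(4, F))) = Mul(Rational(1, 4), Add(-4, F), Add(4, F)))
Function('M')(t, r) = Mul(Rational(1, 2), Pow(Add(93, r), -1), Add(57, r)) (Function('M')(t, r) = Mul(Rational(1, 2), Mul(Add(57, r), Pow(Add(93, r), -1))) = Mul(Rational(1, 2), Mul(Pow(Add(93, r), -1), Add(57, r))) = Mul(Rational(1, 2), Pow(Add(93, r), -1), Add(57, r)))
Add(Function('M')(w, Function('U')(4)), n) = Add(Mul(Rational(1, 2), Pow(Add(93, Add(-4, Mul(Rational(1, 4), Pow(4, 2)))), -1), Add(57, Add(-4, Mul(Rational(1, 4), Pow(4, 2))))), Rational(29111, 17984)) = Add(Mul(Rational(1, 2), Pow(Add(93, Add(-4, Mul(Rational(1, 4), 16))), -1), Add(57, Add(-4, Mul(Rational(1, 4), 16)))), Rational(29111, 17984)) = Add(Mul(Rational(1, 2), Pow(Add(93, Add(-4, 4)), -1), Add(57, Add(-4, 4))), Rational(29111, 17984)) = Add(Mul(Rational(1, 2), Pow(Add(93, 0), -1), Add(57, 0)), Rational(29111, 17984)) = Add(Mul(Rational(1, 2), Pow(93, -1), 57), Rational(29111, 17984)) = Add(Mul(Rational(1, 2), Rational(1, 93), 57), Rational(29111, 17984)) = Add(Rational(19, 62), Rational(29111, 17984)) = Rational(1073289, 557504)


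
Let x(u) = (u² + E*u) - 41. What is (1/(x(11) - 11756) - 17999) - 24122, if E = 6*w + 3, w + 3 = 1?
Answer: -495974776/11775 ≈ -42121.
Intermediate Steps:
w = -2 (w = -3 + 1 = -2)
E = -9 (E = 6*(-2) + 3 = -12 + 3 = -9)
x(u) = -41 + u² - 9*u (x(u) = (u² - 9*u) - 41 = -41 + u² - 9*u)
(1/(x(11) - 11756) - 17999) - 24122 = (1/((-41 + 11² - 9*11) - 11756) - 17999) - 24122 = (1/((-41 + 121 - 99) - 11756) - 17999) - 24122 = (1/(-19 - 11756) - 17999) - 24122 = (1/(-11775) - 17999) - 24122 = (-1/11775 - 17999) - 24122 = -211938226/11775 - 24122 = -495974776/11775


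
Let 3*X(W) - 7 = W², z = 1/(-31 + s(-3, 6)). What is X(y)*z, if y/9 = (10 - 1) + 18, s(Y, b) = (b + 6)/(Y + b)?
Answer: -59056/81 ≈ -729.09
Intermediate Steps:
s(Y, b) = (6 + b)/(Y + b)
z = -1/27 (z = 1/(-31 + (6 + 6)/(-3 + 6)) = 1/(-31 + 12/3) = 1/(-31 + (⅓)*12) = 1/(-31 + 4) = 1/(-27) = -1/27 ≈ -0.037037)
y = 243 (y = 9*((10 - 1) + 18) = 9*(9 + 18) = 9*27 = 243)
X(W) = 7/3 + W²/3
X(y)*z = (7/3 + (⅓)*243²)*(-1/27) = (7/3 + (⅓)*59049)*(-1/27) = (7/3 + 19683)*(-1/27) = (59056/3)*(-1/27) = -59056/81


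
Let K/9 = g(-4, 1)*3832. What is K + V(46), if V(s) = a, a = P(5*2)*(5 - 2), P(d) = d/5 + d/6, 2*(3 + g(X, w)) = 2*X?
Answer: -241405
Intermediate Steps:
g(X, w) = -3 + X (g(X, w) = -3 + (2*X)/2 = -3 + X)
P(d) = 11*d/30 (P(d) = d*(1/5) + d*(1/6) = d/5 + d/6 = 11*d/30)
a = 11 (a = (11*(5*2)/30)*(5 - 2) = ((11/30)*10)*3 = (11/3)*3 = 11)
V(s) = 11
K = -241416 (K = 9*((-3 - 4)*3832) = 9*(-7*3832) = 9*(-26824) = -241416)
K + V(46) = -241416 + 11 = -241405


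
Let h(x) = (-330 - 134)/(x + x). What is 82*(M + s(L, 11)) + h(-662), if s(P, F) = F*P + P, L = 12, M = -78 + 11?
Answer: 2090050/331 ≈ 6314.4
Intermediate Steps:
M = -67
h(x) = -232/x (h(x) = -464*1/(2*x) = -232/x)
s(P, F) = P + F*P
82*(M + s(L, 11)) + h(-662) = 82*(-67 + 12*(1 + 11)) - 232/(-662) = 82*(-67 + 12*12) - 232*(-1/662) = 82*(-67 + 144) + 116/331 = 82*77 + 116/331 = 6314 + 116/331 = 2090050/331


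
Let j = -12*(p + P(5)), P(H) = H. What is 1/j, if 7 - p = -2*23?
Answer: -1/696 ≈ -0.0014368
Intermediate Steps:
p = 53 (p = 7 - (-2)*23 = 7 - 1*(-46) = 7 + 46 = 53)
j = -696 (j = -12*(53 + 5) = -12*58 = -696)
1/j = 1/(-696) = -1/696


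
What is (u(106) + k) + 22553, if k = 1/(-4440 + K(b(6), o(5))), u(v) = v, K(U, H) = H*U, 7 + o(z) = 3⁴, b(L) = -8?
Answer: 114020087/5032 ≈ 22659.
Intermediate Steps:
o(z) = 74 (o(z) = -7 + 3⁴ = -7 + 81 = 74)
k = -1/5032 (k = 1/(-4440 + 74*(-8)) = 1/(-4440 - 592) = 1/(-5032) = -1/5032 ≈ -0.00019873)
(u(106) + k) + 22553 = (106 - 1/5032) + 22553 = 533391/5032 + 22553 = 114020087/5032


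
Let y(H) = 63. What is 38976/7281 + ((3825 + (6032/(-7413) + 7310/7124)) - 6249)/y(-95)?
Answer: -44572140165925/1345789037502 ≈ -33.120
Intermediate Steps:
38976/7281 + ((3825 + (6032/(-7413) + 7310/7124)) - 6249)/y(-95) = 38976/7281 + ((3825 + (6032/(-7413) + 7310/7124)) - 6249)/63 = 38976*(1/7281) + ((3825 + (6032*(-1/7413) + 7310*(1/7124))) - 6249)*(1/63) = 12992/2427 + ((3825 + (-6032/7413 + 3655/3562)) - 6249)*(1/63) = 12992/2427 + ((3825 + 5608531/26405106) - 6249)*(1/63) = 12992/2427 + (101005138981/26405106 - 6249)*(1/63) = 12992/2427 - 64000368413/26405106*1/63 = 12992/2427 - 64000368413/1663521678 = -44572140165925/1345789037502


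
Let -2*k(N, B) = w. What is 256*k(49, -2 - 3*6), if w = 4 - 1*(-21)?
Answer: -3200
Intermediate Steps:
w = 25 (w = 4 + 21 = 25)
k(N, B) = -25/2 (k(N, B) = -1/2*25 = -25/2)
256*k(49, -2 - 3*6) = 256*(-25/2) = -3200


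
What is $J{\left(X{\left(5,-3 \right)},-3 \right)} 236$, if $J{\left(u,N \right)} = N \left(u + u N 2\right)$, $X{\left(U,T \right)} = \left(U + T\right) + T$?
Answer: $-3540$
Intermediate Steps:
$X{\left(U,T \right)} = U + 2 T$ ($X{\left(U,T \right)} = \left(T + U\right) + T = U + 2 T$)
$J{\left(u,N \right)} = N \left(u + 2 N u\right)$ ($J{\left(u,N \right)} = N \left(u + N u 2\right) = N \left(u + 2 N u\right)$)
$J{\left(X{\left(5,-3 \right)},-3 \right)} 236 = - 3 \left(5 + 2 \left(-3\right)\right) \left(1 + 2 \left(-3\right)\right) 236 = - 3 \left(5 - 6\right) \left(1 - 6\right) 236 = \left(-3\right) \left(-1\right) \left(-5\right) 236 = \left(-15\right) 236 = -3540$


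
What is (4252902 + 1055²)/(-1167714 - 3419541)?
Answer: -5365927/4587255 ≈ -1.1697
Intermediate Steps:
(4252902 + 1055²)/(-1167714 - 3419541) = (4252902 + 1113025)/(-4587255) = 5365927*(-1/4587255) = -5365927/4587255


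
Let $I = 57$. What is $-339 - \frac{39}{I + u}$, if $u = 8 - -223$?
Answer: $- \frac{32557}{96} \approx -339.14$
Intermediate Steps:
$u = 231$ ($u = 8 + 223 = 231$)
$-339 - \frac{39}{I + u} = -339 - \frac{39}{57 + 231} = -339 - \frac{39}{288} = -339 - \frac{13}{96} = - \frac{32557}{96}$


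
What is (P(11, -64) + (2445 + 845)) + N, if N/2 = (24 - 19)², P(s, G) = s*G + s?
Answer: 2647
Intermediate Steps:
P(s, G) = s + G*s (P(s, G) = G*s + s = s + G*s)
N = 50 (N = 2*(24 - 19)² = 2*5² = 2*25 = 50)
(P(11, -64) + (2445 + 845)) + N = (11*(1 - 64) + (2445 + 845)) + 50 = (11*(-63) + 3290) + 50 = (-693 + 3290) + 50 = 2597 + 50 = 2647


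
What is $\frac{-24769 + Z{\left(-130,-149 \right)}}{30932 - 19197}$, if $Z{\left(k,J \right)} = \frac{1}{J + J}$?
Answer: $- \frac{7381163}{3497030} \approx -2.1107$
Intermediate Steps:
$Z{\left(k,J \right)} = \frac{1}{2 J}$
$\frac{-24769 + Z{\left(-130,-149 \right)}}{30932 - 19197} = \frac{-24769 + \frac{1}{2 \left(-149\right)}}{30932 - 19197} = \frac{-24769 + \frac{1}{2} \left(- \frac{1}{149}\right)}{11735} = \left(-24769 - \frac{1}{298}\right) \frac{1}{11735} = \left(- \frac{7381163}{298}\right) \frac{1}{11735} = - \frac{7381163}{3497030}$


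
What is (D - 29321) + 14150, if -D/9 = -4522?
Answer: 25527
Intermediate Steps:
D = 40698 (D = -9*(-4522) = 40698)
(D - 29321) + 14150 = (40698 - 29321) + 14150 = 11377 + 14150 = 25527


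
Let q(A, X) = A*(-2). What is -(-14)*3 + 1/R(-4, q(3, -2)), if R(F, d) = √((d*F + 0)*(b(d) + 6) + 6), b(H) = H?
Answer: 42 + √6/6 ≈ 42.408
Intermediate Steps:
q(A, X) = -2*A
R(F, d) = √(6 + F*d*(6 + d)) (R(F, d) = √((d*F + 0)*(d + 6) + 6) = √((F*d + 0)*(6 + d) + 6) = √((F*d)*(6 + d) + 6) = √(F*d*(6 + d) + 6) = √(6 + F*d*(6 + d)))
-(-14)*3 + 1/R(-4, q(3, -2)) = -(-14)*3 + 1/(√(6 - 4*(-2*3)² + 6*(-4)*(-2*3))) = -14*(-3) + 1/(√(6 - 4*(-6)² + 6*(-4)*(-6))) = 42 + 1/(√(6 - 4*36 + 144)) = 42 + 1/(√(6 - 144 + 144)) = 42 + 1/(√6) = 42 + √6/6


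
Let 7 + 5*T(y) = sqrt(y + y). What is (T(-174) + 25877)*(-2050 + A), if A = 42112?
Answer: 5183141436/5 + 80124*I*sqrt(87)/5 ≈ 1.0366e+9 + 1.4947e+5*I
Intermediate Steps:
T(y) = -7/5 + sqrt(2)*sqrt(y)/5 (T(y) = -7/5 + sqrt(y + y)/5 = -7/5 + sqrt(2*y)/5 = -7/5 + (sqrt(2)*sqrt(y))/5 = -7/5 + sqrt(2)*sqrt(y)/5)
(T(-174) + 25877)*(-2050 + A) = ((-7/5 + sqrt(2)*sqrt(-174)/5) + 25877)*(-2050 + 42112) = ((-7/5 + sqrt(2)*(I*sqrt(174))/5) + 25877)*40062 = ((-7/5 + 2*I*sqrt(87)/5) + 25877)*40062 = (129378/5 + 2*I*sqrt(87)/5)*40062 = 5183141436/5 + 80124*I*sqrt(87)/5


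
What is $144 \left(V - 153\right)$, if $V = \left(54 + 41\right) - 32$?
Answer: $-12960$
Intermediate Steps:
$V = 63$ ($V = 95 - 32 = 63$)
$144 \left(V - 153\right) = 144 \left(63 - 153\right) = 144 \left(-90\right) = -12960$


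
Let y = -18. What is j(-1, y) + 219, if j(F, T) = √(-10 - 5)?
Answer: 219 + I*√15 ≈ 219.0 + 3.873*I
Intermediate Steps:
j(F, T) = I*√15 (j(F, T) = √(-15) = I*√15)
j(-1, y) + 219 = I*√15 + 219 = 219 + I*√15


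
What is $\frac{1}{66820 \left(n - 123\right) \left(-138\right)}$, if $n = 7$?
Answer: $\frac{1}{1069654560} \approx 9.3488 \cdot 10^{-10}$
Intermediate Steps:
$\frac{1}{66820 \left(n - 123\right) \left(-138\right)} = \frac{1}{66820 \left(7 - 123\right) \left(-138\right)} = \frac{1}{66820 \left(\left(-116\right) \left(-138\right)\right)} = \frac{1}{66820 \cdot 16008} = \frac{1}{66820} \cdot \frac{1}{16008} = \frac{1}{1069654560}$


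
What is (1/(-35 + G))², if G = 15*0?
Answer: 1/1225 ≈ 0.00081633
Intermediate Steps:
G = 0
(1/(-35 + G))² = (1/(-35 + 0))² = (1/(-35))² = (-1/35)² = 1/1225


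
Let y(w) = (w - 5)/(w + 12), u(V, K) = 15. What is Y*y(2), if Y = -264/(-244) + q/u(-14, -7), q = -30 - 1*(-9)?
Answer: 291/4270 ≈ 0.068150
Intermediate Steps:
y(w) = (-5 + w)/(12 + w)
q = -21 (q = -30 + 9 = -21)
Y = -97/305 (Y = -264/(-244) - 21/15 = -264*(-1/244) - 21*1/15 = 66/61 - 7/5 = -97/305 ≈ -0.31803)
Y*y(2) = -97*(-5 + 2)/(305*(12 + 2)) = -97*(-3)/(305*14) = -97*(-3)/4270 = -97/305*(-3/14) = 291/4270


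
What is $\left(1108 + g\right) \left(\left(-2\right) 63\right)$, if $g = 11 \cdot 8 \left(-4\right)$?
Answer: $-95256$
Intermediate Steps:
$g = -352$ ($g = 88 \left(-4\right) = -352$)
$\left(1108 + g\right) \left(\left(-2\right) 63\right) = \left(1108 - 352\right) \left(\left(-2\right) 63\right) = 756 \left(-126\right) = -95256$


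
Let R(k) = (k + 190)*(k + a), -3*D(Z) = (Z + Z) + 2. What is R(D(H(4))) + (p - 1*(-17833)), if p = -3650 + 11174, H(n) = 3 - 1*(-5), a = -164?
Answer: -5923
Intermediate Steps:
H(n) = 8 (H(n) = 3 + 5 = 8)
p = 7524
D(Z) = -⅔ - 2*Z/3 (D(Z) = -((Z + Z) + 2)/3 = -(2*Z + 2)/3 = -(2 + 2*Z)/3 = -⅔ - 2*Z/3)
R(k) = (-164 + k)*(190 + k) (R(k) = (k + 190)*(k - 164) = (190 + k)*(-164 + k) = (-164 + k)*(190 + k))
R(D(H(4))) + (p - 1*(-17833)) = (-31160 + (-⅔ - ⅔*8)² + 26*(-⅔ - ⅔*8)) + (7524 - 1*(-17833)) = (-31160 + (-⅔ - 16/3)² + 26*(-⅔ - 16/3)) + (7524 + 17833) = (-31160 + (-6)² + 26*(-6)) + 25357 = (-31160 + 36 - 156) + 25357 = -31280 + 25357 = -5923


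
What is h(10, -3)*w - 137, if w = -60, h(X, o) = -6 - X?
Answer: 823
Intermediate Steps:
h(10, -3)*w - 137 = (-6 - 1*10)*(-60) - 137 = (-6 - 10)*(-60) - 137 = -16*(-60) - 137 = 960 - 137 = 823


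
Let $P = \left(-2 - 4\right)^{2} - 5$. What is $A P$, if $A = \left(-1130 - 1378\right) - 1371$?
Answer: $-120249$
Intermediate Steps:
$P = 31$ ($P = \left(-6\right)^{2} - 5 = 36 - 5 = 31$)
$A = -3879$ ($A = -2508 - 1371 = -3879$)
$A P = \left(-3879\right) 31 = -120249$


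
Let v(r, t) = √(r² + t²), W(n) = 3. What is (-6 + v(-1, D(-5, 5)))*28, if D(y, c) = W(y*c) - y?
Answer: -168 + 28*√65 ≈ 57.743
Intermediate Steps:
D(y, c) = 3 - y
(-6 + v(-1, D(-5, 5)))*28 = (-6 + √((-1)² + (3 - 1*(-5))²))*28 = (-6 + √(1 + (3 + 5)²))*28 = (-6 + √(1 + 8²))*28 = (-6 + √(1 + 64))*28 = (-6 + √65)*28 = -168 + 28*√65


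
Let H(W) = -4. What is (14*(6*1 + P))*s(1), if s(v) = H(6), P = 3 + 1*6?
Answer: -840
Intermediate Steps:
P = 9 (P = 3 + 6 = 9)
s(v) = -4
(14*(6*1 + P))*s(1) = (14*(6*1 + 9))*(-4) = (14*(6 + 9))*(-4) = (14*15)*(-4) = 210*(-4) = -840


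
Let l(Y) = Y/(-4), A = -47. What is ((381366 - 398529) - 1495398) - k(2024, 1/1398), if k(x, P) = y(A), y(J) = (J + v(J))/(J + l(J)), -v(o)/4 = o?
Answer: -1512557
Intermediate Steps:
v(o) = -4*o
l(Y) = -Y/4 (l(Y) = Y*(-¼) = -Y/4)
y(J) = -4 (y(J) = (J - 4*J)/(J - J/4) = (-3*J)/((3*J/4)) = (-3*J)*(4/(3*J)) = -4)
k(x, P) = -4
((381366 - 398529) - 1495398) - k(2024, 1/1398) = ((381366 - 398529) - 1495398) - 1*(-4) = (-17163 - 1495398) + 4 = -1512561 + 4 = -1512557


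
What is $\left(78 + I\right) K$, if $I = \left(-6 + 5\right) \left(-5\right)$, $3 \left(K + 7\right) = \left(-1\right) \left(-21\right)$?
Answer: $0$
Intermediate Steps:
$K = 0$ ($K = -7 + \frac{\left(-1\right) \left(-21\right)}{3} = -7 + \frac{1}{3} \cdot 21 = -7 + 7 = 0$)
$I = 5$ ($I = \left(-1\right) \left(-5\right) = 5$)
$\left(78 + I\right) K = \left(78 + 5\right) 0 = 83 \cdot 0 = 0$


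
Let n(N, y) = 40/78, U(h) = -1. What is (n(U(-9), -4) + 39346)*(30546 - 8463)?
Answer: 11295557554/13 ≈ 8.6889e+8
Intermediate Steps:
n(N, y) = 20/39 (n(N, y) = 40*(1/78) = 20/39)
(n(U(-9), -4) + 39346)*(30546 - 8463) = (20/39 + 39346)*(30546 - 8463) = (1534514/39)*22083 = 11295557554/13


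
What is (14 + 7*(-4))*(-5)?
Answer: 70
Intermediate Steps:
(14 + 7*(-4))*(-5) = (14 - 28)*(-5) = -14*(-5) = 70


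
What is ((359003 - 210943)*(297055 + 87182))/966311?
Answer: 56890130220/966311 ≈ 58874.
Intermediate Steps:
((359003 - 210943)*(297055 + 87182))/966311 = (148060*384237)*(1/966311) = 56890130220*(1/966311) = 56890130220/966311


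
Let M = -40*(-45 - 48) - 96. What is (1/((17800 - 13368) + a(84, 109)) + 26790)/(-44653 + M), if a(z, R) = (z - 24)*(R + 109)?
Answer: -469146481/718499848 ≈ -0.65295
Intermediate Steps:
a(z, R) = (-24 + z)*(109 + R)
M = 3624 (M = -40*(-93) - 96 = 3720 - 96 = 3624)
(1/((17800 - 13368) + a(84, 109)) + 26790)/(-44653 + M) = (1/((17800 - 13368) + (-2616 - 24*109 + 109*84 + 109*84)) + 26790)/(-44653 + 3624) = (1/(4432 + (-2616 - 2616 + 9156 + 9156)) + 26790)/(-41029) = (1/(4432 + 13080) + 26790)*(-1/41029) = (1/17512 + 26790)*(-1/41029) = (469146481/17512)*(-1/41029) = -469146481/718499848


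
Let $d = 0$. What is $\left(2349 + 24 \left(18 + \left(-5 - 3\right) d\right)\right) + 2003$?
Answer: $4784$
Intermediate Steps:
$\left(2349 + 24 \left(18 + \left(-5 - 3\right) d\right)\right) + 2003 = \left(2349 + 24 \left(18 + \left(-5 - 3\right) 0\right)\right) + 2003 = \left(2349 + 24 \left(18 - 0\right)\right) + 2003 = \left(2349 + 24 \left(18 + 0\right)\right) + 2003 = \left(2349 + 24 \cdot 18\right) + 2003 = \left(2349 + 432\right) + 2003 = 2781 + 2003 = 4784$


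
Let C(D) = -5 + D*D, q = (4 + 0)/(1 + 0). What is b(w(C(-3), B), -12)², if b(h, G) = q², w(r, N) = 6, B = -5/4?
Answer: 256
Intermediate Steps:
q = 4 (q = 4/1 = 4*1 = 4)
B = -5/4 (B = -5*¼ = -5/4 ≈ -1.2500)
C(D) = -5 + D²
b(h, G) = 16 (b(h, G) = 4² = 16)
b(w(C(-3), B), -12)² = 16² = 256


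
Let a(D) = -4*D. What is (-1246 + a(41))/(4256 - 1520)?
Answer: -235/456 ≈ -0.51535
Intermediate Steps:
(-1246 + a(41))/(4256 - 1520) = (-1246 - 4*41)/(4256 - 1520) = (-1246 - 164)/2736 = -1410*1/2736 = -235/456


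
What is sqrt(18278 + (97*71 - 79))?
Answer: sqrt(25086) ≈ 158.39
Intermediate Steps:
sqrt(18278 + (97*71 - 79)) = sqrt(18278 + (6887 - 79)) = sqrt(18278 + 6808) = sqrt(25086)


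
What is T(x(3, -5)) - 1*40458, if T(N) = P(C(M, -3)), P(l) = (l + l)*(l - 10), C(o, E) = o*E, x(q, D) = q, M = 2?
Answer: -40266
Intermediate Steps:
C(o, E) = E*o
P(l) = 2*l*(-10 + l) (P(l) = (2*l)*(-10 + l) = 2*l*(-10 + l))
T(N) = 192 (T(N) = 2*(-3*2)*(-10 - 3*2) = 2*(-6)*(-10 - 6) = 2*(-6)*(-16) = 192)
T(x(3, -5)) - 1*40458 = 192 - 1*40458 = 192 - 40458 = -40266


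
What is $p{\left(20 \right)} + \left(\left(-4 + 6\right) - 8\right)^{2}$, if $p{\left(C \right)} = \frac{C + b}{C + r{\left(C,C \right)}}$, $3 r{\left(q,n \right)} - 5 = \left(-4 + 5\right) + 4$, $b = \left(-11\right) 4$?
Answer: $\frac{1224}{35} \approx 34.971$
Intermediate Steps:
$b = -44$
$r{\left(q,n \right)} = \frac{10}{3}$ ($r{\left(q,n \right)} = \frac{5}{3} + \frac{\left(-4 + 5\right) + 4}{3} = \frac{5}{3} + \frac{1 + 4}{3} = \frac{5}{3} + \frac{1}{3} \cdot 5 = \frac{5}{3} + \frac{5}{3} = \frac{10}{3}$)
$p{\left(C \right)} = \frac{-44 + C}{\frac{10}{3} + C}$ ($p{\left(C \right)} = \frac{C - 44}{C + \frac{10}{3}} = \frac{-44 + C}{\frac{10}{3} + C}$)
$p{\left(20 \right)} + \left(\left(-4 + 6\right) - 8\right)^{2} = \frac{3 \left(-44 + 20\right)}{10 + 3 \cdot 20} + \left(\left(-4 + 6\right) - 8\right)^{2} = 3 \frac{1}{10 + 60} \left(-24\right) + \left(2 - 8\right)^{2} = 3 \cdot \frac{1}{70} \left(-24\right) + \left(-6\right)^{2} = 3 \cdot \frac{1}{70} \left(-24\right) + 36 = - \frac{36}{35} + 36 = \frac{1224}{35}$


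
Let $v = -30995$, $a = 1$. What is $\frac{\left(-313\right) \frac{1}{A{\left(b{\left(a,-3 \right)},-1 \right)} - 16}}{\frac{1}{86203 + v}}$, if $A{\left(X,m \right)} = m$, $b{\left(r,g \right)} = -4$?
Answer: $\frac{17280104}{17} \approx 1.0165 \cdot 10^{6}$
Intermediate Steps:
$\frac{\left(-313\right) \frac{1}{A{\left(b{\left(a,-3 \right)},-1 \right)} - 16}}{\frac{1}{86203 + v}} = \frac{\left(-313\right) \frac{1}{-1 - 16}}{\frac{1}{86203 - 30995}} = \frac{\left(-313\right) \frac{1}{-17}}{\frac{1}{55208}} = \left(-313\right) \left(- \frac{1}{17}\right) \frac{1}{\frac{1}{55208}} = \frac{313}{17} \cdot 55208 = \frac{17280104}{17}$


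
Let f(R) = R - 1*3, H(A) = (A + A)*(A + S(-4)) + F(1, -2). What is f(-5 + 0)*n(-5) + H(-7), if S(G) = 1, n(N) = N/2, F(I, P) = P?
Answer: 102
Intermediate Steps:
n(N) = N/2 (n(N) = N*(½) = N/2)
H(A) = -2 + 2*A*(1 + A) (H(A) = (A + A)*(A + 1) - 2 = (2*A)*(1 + A) - 2 = 2*A*(1 + A) - 2 = -2 + 2*A*(1 + A))
f(R) = -3 + R (f(R) = R - 3 = -3 + R)
f(-5 + 0)*n(-5) + H(-7) = (-3 + (-5 + 0))*((½)*(-5)) + (-2 + 2*(-7) + 2*(-7)²) = (-3 - 5)*(-5/2) + (-2 - 14 + 2*49) = -8*(-5/2) + (-2 - 14 + 98) = 20 + 82 = 102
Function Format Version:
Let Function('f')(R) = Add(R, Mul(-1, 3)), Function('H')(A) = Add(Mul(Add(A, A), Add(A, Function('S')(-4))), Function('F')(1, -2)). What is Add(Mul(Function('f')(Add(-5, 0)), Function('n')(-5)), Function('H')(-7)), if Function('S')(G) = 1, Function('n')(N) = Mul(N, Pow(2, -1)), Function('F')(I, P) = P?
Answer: 102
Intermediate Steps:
Function('n')(N) = Mul(Rational(1, 2), N) (Function('n')(N) = Mul(N, Rational(1, 2)) = Mul(Rational(1, 2), N))
Function('H')(A) = Add(-2, Mul(2, A, Add(1, A))) (Function('H')(A) = Add(Mul(Add(A, A), Add(A, 1)), -2) = Add(Mul(Mul(2, A), Add(1, A)), -2) = Add(Mul(2, A, Add(1, A)), -2) = Add(-2, Mul(2, A, Add(1, A))))
Function('f')(R) = Add(-3, R) (Function('f')(R) = Add(R, -3) = Add(-3, R))
Add(Mul(Function('f')(Add(-5, 0)), Function('n')(-5)), Function('H')(-7)) = Add(Mul(Add(-3, Add(-5, 0)), Mul(Rational(1, 2), -5)), Add(-2, Mul(2, -7), Mul(2, Pow(-7, 2)))) = Add(Mul(Add(-3, -5), Rational(-5, 2)), Add(-2, -14, Mul(2, 49))) = Add(Mul(-8, Rational(-5, 2)), Add(-2, -14, 98)) = Add(20, 82) = 102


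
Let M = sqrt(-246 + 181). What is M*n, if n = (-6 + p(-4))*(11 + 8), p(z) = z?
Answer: -190*I*sqrt(65) ≈ -1531.8*I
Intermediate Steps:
M = I*sqrt(65) (M = sqrt(-65) = I*sqrt(65) ≈ 8.0623*I)
n = -190 (n = (-6 - 4)*(11 + 8) = -10*19 = -190)
M*n = (I*sqrt(65))*(-190) = -190*I*sqrt(65)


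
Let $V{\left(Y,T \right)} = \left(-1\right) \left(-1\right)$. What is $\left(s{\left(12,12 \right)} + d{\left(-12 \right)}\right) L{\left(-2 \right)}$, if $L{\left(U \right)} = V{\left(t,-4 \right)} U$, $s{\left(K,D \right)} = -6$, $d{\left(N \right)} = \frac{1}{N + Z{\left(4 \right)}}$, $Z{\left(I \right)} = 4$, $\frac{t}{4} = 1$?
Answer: $\frac{49}{4} \approx 12.25$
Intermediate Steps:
$t = 4$ ($t = 4 \cdot 1 = 4$)
$V{\left(Y,T \right)} = 1$
$d{\left(N \right)} = \frac{1}{4 + N}$ ($d{\left(N \right)} = \frac{1}{N + 4} = \frac{1}{4 + N}$)
$L{\left(U \right)} = U$ ($L{\left(U \right)} = 1 U = U$)
$\left(s{\left(12,12 \right)} + d{\left(-12 \right)}\right) L{\left(-2 \right)} = \left(-6 + \frac{1}{4 - 12}\right) \left(-2\right) = \left(-6 + \frac{1}{-8}\right) \left(-2\right) = \left(-6 - \frac{1}{8}\right) \left(-2\right) = \left(- \frac{49}{8}\right) \left(-2\right) = \frac{49}{4}$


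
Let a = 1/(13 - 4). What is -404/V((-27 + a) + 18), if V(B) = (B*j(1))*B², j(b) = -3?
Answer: -24543/128000 ≈ -0.19174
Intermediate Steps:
a = ⅑ (a = 1/9 = ⅑ ≈ 0.11111)
V(B) = -3*B³ (V(B) = (B*(-3))*B² = (-3*B)*B² = -3*B³)
-404/V((-27 + a) + 18) = -404*(-1/(3*((-27 + ⅑) + 18)³)) = -404*(-1/(3*(-242/9 + 18)³)) = -404/((-3*(-80/9)³)) = -404/((-3*(-512000/729))) = -404/512000/243 = -404*243/512000 = -24543/128000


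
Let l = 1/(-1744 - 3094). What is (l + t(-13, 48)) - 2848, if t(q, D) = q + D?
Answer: -13609295/4838 ≈ -2813.0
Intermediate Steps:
t(q, D) = D + q
l = -1/4838 (l = 1/(-4838) = -1/4838 ≈ -0.00020670)
(l + t(-13, 48)) - 2848 = (-1/4838 + (48 - 13)) - 2848 = (-1/4838 + 35) - 2848 = 169329/4838 - 2848 = -13609295/4838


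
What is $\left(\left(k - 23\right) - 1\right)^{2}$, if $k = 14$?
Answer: $100$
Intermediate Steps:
$\left(\left(k - 23\right) - 1\right)^{2} = \left(\left(14 - 23\right) - 1\right)^{2} = \left(-9 - 1\right)^{2} = \left(-10\right)^{2} = 100$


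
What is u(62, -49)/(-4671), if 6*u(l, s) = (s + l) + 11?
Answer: -4/4671 ≈ -0.00085635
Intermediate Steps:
u(l, s) = 11/6 + l/6 + s/6 (u(l, s) = ((s + l) + 11)/6 = ((l + s) + 11)/6 = (11 + l + s)/6 = 11/6 + l/6 + s/6)
u(62, -49)/(-4671) = (11/6 + (⅙)*62 + (⅙)*(-49))/(-4671) = (11/6 + 31/3 - 49/6)*(-1/4671) = 4*(-1/4671) = -4/4671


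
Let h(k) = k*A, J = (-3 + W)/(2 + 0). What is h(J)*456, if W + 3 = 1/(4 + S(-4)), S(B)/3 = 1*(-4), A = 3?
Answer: -8379/2 ≈ -4189.5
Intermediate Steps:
S(B) = -12 (S(B) = 3*(1*(-4)) = 3*(-4) = -12)
W = -25/8 (W = -3 + 1/(4 - 12) = -3 + 1/(-8) = -3 - ⅛ = -25/8 ≈ -3.1250)
J = -49/16 (J = (-3 - 25/8)/(2 + 0) = -49/8/2 = -49/8*½ = -49/16 ≈ -3.0625)
h(k) = 3*k (h(k) = k*3 = 3*k)
h(J)*456 = (3*(-49/16))*456 = -147/16*456 = -8379/2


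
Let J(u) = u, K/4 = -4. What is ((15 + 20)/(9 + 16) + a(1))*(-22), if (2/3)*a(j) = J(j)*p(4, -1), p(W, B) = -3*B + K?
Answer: 1991/5 ≈ 398.20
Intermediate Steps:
K = -16 (K = 4*(-4) = -16)
p(W, B) = -16 - 3*B (p(W, B) = -3*B - 16 = -16 - 3*B)
a(j) = -39*j/2 (a(j) = 3*(j*(-16 - 3*(-1)))/2 = 3*(j*(-16 + 3))/2 = 3*(j*(-13))/2 = 3*(-13*j)/2 = -39*j/2)
((15 + 20)/(9 + 16) + a(1))*(-22) = ((15 + 20)/(9 + 16) - 39/2*1)*(-22) = (35/25 - 39/2)*(-22) = (35*(1/25) - 39/2)*(-22) = (7/5 - 39/2)*(-22) = -181/10*(-22) = 1991/5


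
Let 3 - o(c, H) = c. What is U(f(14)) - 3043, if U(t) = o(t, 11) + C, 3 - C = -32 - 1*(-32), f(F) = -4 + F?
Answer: -3047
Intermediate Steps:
o(c, H) = 3 - c
C = 3 (C = 3 - (-32 - 1*(-32)) = 3 - (-32 + 32) = 3 - 1*0 = 3 + 0 = 3)
U(t) = 6 - t (U(t) = (3 - t) + 3 = 6 - t)
U(f(14)) - 3043 = (6 - (-4 + 14)) - 3043 = (6 - 1*10) - 3043 = (6 - 10) - 3043 = -4 - 3043 = -3047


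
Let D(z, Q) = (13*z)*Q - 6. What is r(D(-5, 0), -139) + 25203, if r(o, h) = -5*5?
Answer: 25178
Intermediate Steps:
D(z, Q) = -6 + 13*Q*z (D(z, Q) = 13*Q*z - 6 = -6 + 13*Q*z)
r(o, h) = -25
r(D(-5, 0), -139) + 25203 = -25 + 25203 = 25178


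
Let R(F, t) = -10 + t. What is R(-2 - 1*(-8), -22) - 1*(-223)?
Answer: 191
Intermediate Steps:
R(-2 - 1*(-8), -22) - 1*(-223) = (-10 - 22) - 1*(-223) = -32 + 223 = 191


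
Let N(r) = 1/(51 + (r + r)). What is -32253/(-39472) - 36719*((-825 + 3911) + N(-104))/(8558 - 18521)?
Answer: 702272811520691/61741747152 ≈ 11374.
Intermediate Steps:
N(r) = 1/(51 + 2*r)
-32253/(-39472) - 36719*((-825 + 3911) + N(-104))/(8558 - 18521) = -32253/(-39472) - 36719*((-825 + 3911) + 1/(51 + 2*(-104)))/(8558 - 18521) = -32253*(-1/39472) - (-113314834/9963 - 36719/(9963*(51 - 208))) = 32253/39472 - 36719/((-9963/(3086 + 1/(-157)))) = 32253/39472 - 36719/((-9963/(3086 - 1/157))) = 32253/39472 - 36719/((-9963/484501/157)) = 32253/39472 - 36719/((-9963*157/484501)) = 32253/39472 - 36719/(-1564191/484501) = 32253/39472 - 36719*(-484501/1564191) = 32253/39472 + 17790392219/1564191 = 702272811520691/61741747152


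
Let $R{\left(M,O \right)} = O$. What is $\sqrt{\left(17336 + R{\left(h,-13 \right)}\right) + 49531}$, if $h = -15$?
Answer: $\sqrt{66854} \approx 258.56$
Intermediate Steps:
$\sqrt{\left(17336 + R{\left(h,-13 \right)}\right) + 49531} = \sqrt{\left(17336 - 13\right) + 49531} = \sqrt{17323 + 49531} = \sqrt{66854}$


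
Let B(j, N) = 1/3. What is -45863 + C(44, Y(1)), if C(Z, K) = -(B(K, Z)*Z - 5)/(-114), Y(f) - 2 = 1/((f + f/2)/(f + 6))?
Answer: -15685117/342 ≈ -45863.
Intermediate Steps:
B(j, N) = 1/3
Y(f) = 2 + 2*(6 + f)/(3*f) (Y(f) = 2 + 1/((f + f/2)/(f + 6)) = 2 + 1/((f + f*(1/2))/(6 + f)) = 2 + 1/((f + f/2)/(6 + f)) = 2 + 1/((3*f/2)/(6 + f)) = 2 + 1/(3*f/(2*(6 + f))) = 2 + 2*(6 + f)/(3*f))
C(Z, K) = -5/114 + Z/342 (C(Z, K) = -(Z/3 - 5)/(-114) = -(-5 + Z/3)*(-1)/114 = -(5/114 - Z/342) = -5/114 + Z/342)
-45863 + C(44, Y(1)) = -45863 + (-5/114 + (1/342)*44) = -45863 + (-5/114 + 22/171) = -45863 + 29/342 = -15685117/342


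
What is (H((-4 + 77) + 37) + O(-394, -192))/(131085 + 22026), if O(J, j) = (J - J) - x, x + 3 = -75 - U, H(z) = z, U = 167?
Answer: 355/153111 ≈ 0.0023186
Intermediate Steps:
x = -245 (x = -3 + (-75 - 1*167) = -3 + (-75 - 167) = -3 - 242 = -245)
O(J, j) = 245 (O(J, j) = (J - J) - 1*(-245) = 0 + 245 = 245)
(H((-4 + 77) + 37) + O(-394, -192))/(131085 + 22026) = (((-4 + 77) + 37) + 245)/(131085 + 22026) = ((73 + 37) + 245)/153111 = (110 + 245)*(1/153111) = 355*(1/153111) = 355/153111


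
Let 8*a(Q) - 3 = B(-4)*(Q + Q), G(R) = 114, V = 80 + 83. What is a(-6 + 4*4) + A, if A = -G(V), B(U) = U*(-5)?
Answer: -509/8 ≈ -63.625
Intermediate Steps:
B(U) = -5*U
V = 163
a(Q) = 3/8 + 5*Q (a(Q) = 3/8 + ((-5*(-4))*(Q + Q))/8 = 3/8 + (20*(2*Q))/8 = 3/8 + (40*Q)/8 = 3/8 + 5*Q)
A = -114 (A = -1*114 = -114)
a(-6 + 4*4) + A = (3/8 + 5*(-6 + 4*4)) - 114 = (3/8 + 5*(-6 + 16)) - 114 = (3/8 + 5*10) - 114 = (3/8 + 50) - 114 = 403/8 - 114 = -509/8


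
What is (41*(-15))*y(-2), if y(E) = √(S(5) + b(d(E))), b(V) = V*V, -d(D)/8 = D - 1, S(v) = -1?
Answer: -3075*√23 ≈ -14747.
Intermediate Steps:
d(D) = 8 - 8*D (d(D) = -8*(D - 1) = -8*(-1 + D) = 8 - 8*D)
b(V) = V²
y(E) = √(-1 + (8 - 8*E)²)
(41*(-15))*y(-2) = (41*(-15))*√(-1 + 64*(-1 - 2)²) = -615*√(-1 + 64*(-3)²) = -615*√(-1 + 64*9) = -615*√(-1 + 576) = -3075*√23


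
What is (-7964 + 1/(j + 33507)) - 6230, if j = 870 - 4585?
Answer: -422867647/29792 ≈ -14194.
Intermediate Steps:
j = -3715
(-7964 + 1/(j + 33507)) - 6230 = (-7964 + 1/(-3715 + 33507)) - 6230 = (-7964 + 1/29792) - 6230 = -237263487/29792 - 6230 = -422867647/29792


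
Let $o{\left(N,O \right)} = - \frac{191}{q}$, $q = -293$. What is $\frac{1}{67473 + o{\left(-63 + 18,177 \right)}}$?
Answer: $\frac{293}{19769780} \approx 1.4821 \cdot 10^{-5}$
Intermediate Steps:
$o{\left(N,O \right)} = \frac{191}{293}$ ($o{\left(N,O \right)} = - \frac{191}{-293} = \left(-191\right) \left(- \frac{1}{293}\right) = \frac{191}{293}$)
$\frac{1}{67473 + o{\left(-63 + 18,177 \right)}} = \frac{1}{67473 + \frac{191}{293}} = \frac{1}{\frac{19769780}{293}} = \frac{293}{19769780}$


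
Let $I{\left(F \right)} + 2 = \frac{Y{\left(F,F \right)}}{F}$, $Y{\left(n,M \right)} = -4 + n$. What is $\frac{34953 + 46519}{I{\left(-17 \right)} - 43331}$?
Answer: $- \frac{21641}{11510} \approx -1.8802$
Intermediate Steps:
$I{\left(F \right)} = -2 + \frac{-4 + F}{F}$
$\frac{34953 + 46519}{I{\left(-17 \right)} - 43331} = \frac{34953 + 46519}{\frac{-4 - -17}{-17} - 43331} = \frac{81472}{- \frac{-4 + 17}{17} - 43331} = \frac{81472}{\left(- \frac{1}{17}\right) 13 - 43331} = \frac{81472}{- \frac{13}{17} - 43331} = \frac{81472}{- \frac{736640}{17}} = 81472 \left(- \frac{17}{736640}\right) = - \frac{21641}{11510}$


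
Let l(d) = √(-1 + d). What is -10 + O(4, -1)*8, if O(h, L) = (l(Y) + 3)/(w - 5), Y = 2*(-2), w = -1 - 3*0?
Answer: -14 - 4*I*√5/3 ≈ -14.0 - 2.9814*I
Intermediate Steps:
w = -1 (w = -1 + 0 = -1)
Y = -4
O(h, L) = -½ - I*√5/6 (O(h, L) = (√(-1 - 4) + 3)/(-1 - 5) = (√(-5) + 3)/(-6) = (I*√5 + 3)*(-⅙) = (3 + I*√5)*(-⅙) = -½ - I*√5/6)
-10 + O(4, -1)*8 = -10 + (-½ - I*√5/6)*8 = -10 + (-4 - 4*I*√5/3) = -14 - 4*I*√5/3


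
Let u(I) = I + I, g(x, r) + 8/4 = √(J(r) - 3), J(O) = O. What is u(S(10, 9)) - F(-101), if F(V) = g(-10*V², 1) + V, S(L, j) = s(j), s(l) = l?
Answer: 121 - I*√2 ≈ 121.0 - 1.4142*I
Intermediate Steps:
S(L, j) = j
g(x, r) = -2 + √(-3 + r) (g(x, r) = -2 + √(r - 3) = -2 + √(-3 + r))
F(V) = -2 + V + I*√2 (F(V) = (-2 + √(-3 + 1)) + V = (-2 + √(-2)) + V = (-2 + I*√2) + V = -2 + V + I*√2)
u(I) = 2*I
u(S(10, 9)) - F(-101) = 2*9 - (-2 - 101 + I*√2) = 18 - (-103 + I*√2) = 18 + (103 - I*√2) = 121 - I*√2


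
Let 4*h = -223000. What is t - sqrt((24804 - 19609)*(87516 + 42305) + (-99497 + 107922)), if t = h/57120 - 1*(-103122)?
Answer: 589027289/5712 - 2*sqrt(168607130) ≈ 77151.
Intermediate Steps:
h = -55750 (h = (1/4)*(-223000) = -55750)
t = 589027289/5712 (t = -55750/57120 - 1*(-103122) = -55750*1/57120 + 103122 = -5575/5712 + 103122 = 589027289/5712 ≈ 1.0312e+5)
t - sqrt((24804 - 19609)*(87516 + 42305) + (-99497 + 107922)) = 589027289/5712 - sqrt((24804 - 19609)*(87516 + 42305) + (-99497 + 107922)) = 589027289/5712 - sqrt(5195*129821 + 8425) = 589027289/5712 - sqrt(674420095 + 8425) = 589027289/5712 - sqrt(674428520) = 589027289/5712 - 2*sqrt(168607130)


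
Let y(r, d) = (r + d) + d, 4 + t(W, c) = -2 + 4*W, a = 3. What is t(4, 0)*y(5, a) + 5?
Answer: 115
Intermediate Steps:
t(W, c) = -6 + 4*W (t(W, c) = -4 + (-2 + 4*W) = -6 + 4*W)
y(r, d) = r + 2*d (y(r, d) = (d + r) + d = r + 2*d)
t(4, 0)*y(5, a) + 5 = (-6 + 4*4)*(5 + 2*3) + 5 = (-6 + 16)*(5 + 6) + 5 = 10*11 + 5 = 110 + 5 = 115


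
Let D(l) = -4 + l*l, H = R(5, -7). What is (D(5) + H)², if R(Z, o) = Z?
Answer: 676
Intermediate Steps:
H = 5
D(l) = -4 + l²
(D(5) + H)² = ((-4 + 5²) + 5)² = ((-4 + 25) + 5)² = (21 + 5)² = 26² = 676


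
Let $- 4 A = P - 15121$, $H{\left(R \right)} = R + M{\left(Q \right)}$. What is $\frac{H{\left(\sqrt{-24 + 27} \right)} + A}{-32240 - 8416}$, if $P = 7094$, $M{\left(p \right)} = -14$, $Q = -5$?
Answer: $- \frac{2657}{54208} - \frac{\sqrt{3}}{40656} \approx -0.049057$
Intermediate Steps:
$H{\left(R \right)} = -14 + R$ ($H{\left(R \right)} = R - 14 = -14 + R$)
$A = \frac{8027}{4}$ ($A = - \frac{7094 - 15121}{4} = \left(- \frac{1}{4}\right) \left(-8027\right) = \frac{8027}{4} \approx 2006.8$)
$\frac{H{\left(\sqrt{-24 + 27} \right)} + A}{-32240 - 8416} = \frac{\left(-14 + \sqrt{-24 + 27}\right) + \frac{8027}{4}}{-32240 - 8416} = \frac{\left(-14 + \sqrt{3}\right) + \frac{8027}{4}}{-40656} = \left(\frac{7971}{4} + \sqrt{3}\right) \left(- \frac{1}{40656}\right) = - \frac{2657}{54208} - \frac{\sqrt{3}}{40656}$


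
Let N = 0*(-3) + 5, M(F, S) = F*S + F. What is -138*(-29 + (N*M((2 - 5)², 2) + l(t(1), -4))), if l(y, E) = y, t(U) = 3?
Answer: -15042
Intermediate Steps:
M(F, S) = F + F*S
N = 5 (N = 0 + 5 = 5)
-138*(-29 + (N*M((2 - 5)², 2) + l(t(1), -4))) = -138*(-29 + (5*((2 - 5)²*(1 + 2)) + 3)) = -138*(-29 + (5*((-3)²*3) + 3)) = -138*(-29 + (5*(9*3) + 3)) = -138*(-29 + (5*27 + 3)) = -138*(-29 + (135 + 3)) = -138*(-29 + 138) = -138*109 = -15042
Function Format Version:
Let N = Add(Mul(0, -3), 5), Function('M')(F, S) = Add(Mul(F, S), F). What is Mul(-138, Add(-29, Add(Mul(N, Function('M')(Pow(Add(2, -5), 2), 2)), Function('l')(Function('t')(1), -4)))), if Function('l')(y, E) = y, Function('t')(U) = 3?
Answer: -15042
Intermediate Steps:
Function('M')(F, S) = Add(F, Mul(F, S))
N = 5 (N = Add(0, 5) = 5)
Mul(-138, Add(-29, Add(Mul(N, Function('M')(Pow(Add(2, -5), 2), 2)), Function('l')(Function('t')(1), -4)))) = Mul(-138, Add(-29, Add(Mul(5, Mul(Pow(Add(2, -5), 2), Add(1, 2))), 3))) = Mul(-138, Add(-29, Add(Mul(5, Mul(Pow(-3, 2), 3)), 3))) = Mul(-138, Add(-29, Add(Mul(5, Mul(9, 3)), 3))) = Mul(-138, Add(-29, Add(Mul(5, 27), 3))) = Mul(-138, Add(-29, Add(135, 3))) = Mul(-138, Add(-29, 138)) = Mul(-138, 109) = -15042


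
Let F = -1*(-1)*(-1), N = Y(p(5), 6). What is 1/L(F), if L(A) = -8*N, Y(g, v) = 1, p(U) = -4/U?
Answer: -⅛ ≈ -0.12500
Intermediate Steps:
N = 1
F = -1 (F = 1*(-1) = -1)
L(A) = -8 (L(A) = -8*1 = -8)
1/L(F) = 1/(-8) = -⅛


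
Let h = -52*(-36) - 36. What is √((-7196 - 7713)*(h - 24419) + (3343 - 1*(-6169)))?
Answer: 3*√37411051 ≈ 18349.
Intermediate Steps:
h = 1836 (h = 1872 - 36 = 1836)
√((-7196 - 7713)*(h - 24419) + (3343 - 1*(-6169))) = √((-7196 - 7713)*(1836 - 24419) + (3343 - 1*(-6169))) = √(-14909*(-22583) + (3343 + 6169)) = √(336689947 + 9512) = √336699459 = 3*√37411051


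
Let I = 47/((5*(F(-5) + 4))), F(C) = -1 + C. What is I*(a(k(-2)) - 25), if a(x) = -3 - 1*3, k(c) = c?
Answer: 1457/10 ≈ 145.70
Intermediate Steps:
I = -47/10 (I = 47/((5*((-1 - 5) + 4))) = 47/((5*(-6 + 4))) = 47/((5*(-2))) = 47/(-10) = 47*(-1/10) = -47/10 ≈ -4.7000)
a(x) = -6 (a(x) = -3 - 3 = -6)
I*(a(k(-2)) - 25) = -47*(-6 - 25)/10 = -47/10*(-31) = 1457/10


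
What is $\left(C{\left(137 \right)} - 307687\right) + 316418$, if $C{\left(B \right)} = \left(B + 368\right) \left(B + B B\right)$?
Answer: $9556261$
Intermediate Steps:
$C{\left(B \right)} = \left(368 + B\right) \left(B + B^{2}\right)$
$\left(C{\left(137 \right)} - 307687\right) + 316418 = \left(137 \left(368 + 137^{2} + 369 \cdot 137\right) - 307687\right) + 316418 = \left(137 \left(368 + 18769 + 50553\right) - 307687\right) + 316418 = \left(137 \cdot 69690 - 307687\right) + 316418 = \left(9547530 - 307687\right) + 316418 = 9239843 + 316418 = 9556261$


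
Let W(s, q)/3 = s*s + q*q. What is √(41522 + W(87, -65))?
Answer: 2*√19226 ≈ 277.32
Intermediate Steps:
W(s, q) = 3*q² + 3*s² (W(s, q) = 3*(s*s + q*q) = 3*(s² + q²) = 3*(q² + s²) = 3*q² + 3*s²)
√(41522 + W(87, -65)) = √(41522 + (3*(-65)² + 3*87²)) = √(41522 + (3*4225 + 3*7569)) = √(41522 + (12675 + 22707)) = √(41522 + 35382) = √76904 = 2*√19226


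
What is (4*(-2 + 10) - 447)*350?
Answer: -145250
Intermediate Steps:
(4*(-2 + 10) - 447)*350 = (4*8 - 447)*350 = (32 - 447)*350 = -415*350 = -145250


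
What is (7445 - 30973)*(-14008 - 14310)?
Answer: 666265904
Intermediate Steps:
(7445 - 30973)*(-14008 - 14310) = -23528*(-28318) = 666265904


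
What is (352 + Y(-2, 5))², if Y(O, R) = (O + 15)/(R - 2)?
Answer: 1142761/9 ≈ 1.2697e+5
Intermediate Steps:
Y(O, R) = (15 + O)/(-2 + R)
(352 + Y(-2, 5))² = (352 + (15 - 2)/(-2 + 5))² = (352 + 13/3)² = (1069/3)² = 1142761/9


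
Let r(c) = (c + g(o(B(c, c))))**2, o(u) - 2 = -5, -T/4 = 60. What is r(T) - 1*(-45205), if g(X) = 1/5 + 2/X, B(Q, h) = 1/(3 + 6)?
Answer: 23181574/225 ≈ 1.0303e+5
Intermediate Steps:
T = -240 (T = -4*60 = -240)
B(Q, h) = 1/9
o(u) = -3 (o(u) = 2 - 5 = -3)
g(X) = 1/5 + 2/X (g(X) = 1*(1/5) + 2/X = 1/5 + 2/X)
r(c) = (-7/15 + c)**2 (r(c) = (c + (1/5)*(10 - 3)/(-3))**2 = (c + (1/5)*(-1/3)*7)**2 = (c - 7/15)**2 = (-7/15 + c)**2)
r(T) - 1*(-45205) = (-7 + 15*(-240))**2/225 - 1*(-45205) = (-7 - 3600)**2/225 + 45205 = (1/225)*(-3607)**2 + 45205 = (1/225)*13010449 + 45205 = 13010449/225 + 45205 = 23181574/225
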